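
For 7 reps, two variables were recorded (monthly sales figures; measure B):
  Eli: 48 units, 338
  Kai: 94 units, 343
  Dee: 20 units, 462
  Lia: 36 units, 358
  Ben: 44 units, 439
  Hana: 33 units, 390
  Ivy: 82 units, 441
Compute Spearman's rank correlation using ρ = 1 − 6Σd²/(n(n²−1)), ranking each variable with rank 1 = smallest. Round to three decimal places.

-0.464

Ranks of variable 1: 5, 7, 1, 3, 4, 2, 6
Ranks of variable 2: 1, 2, 7, 3, 5, 4, 6
d = r₁ − r₂: 4, 5, -6, 0, -1, -2, 0
d²: 16, 25, 36, 0, 1, 4, 0; Σd² = 82
ρ = 1 − 6·82/(7·48) = 1 − 492/336 = -0.464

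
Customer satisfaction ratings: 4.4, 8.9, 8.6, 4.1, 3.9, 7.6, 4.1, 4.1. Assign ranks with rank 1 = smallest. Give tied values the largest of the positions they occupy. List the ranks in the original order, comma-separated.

Sorted (ascending): 3.9, 4.1, 4.1, 4.1, 4.4, 7.6, 8.6, 8.9
The 3 values of 4.1 occupy positions 2–4 → each gets rank 4.

5, 8, 7, 4, 1, 6, 4, 4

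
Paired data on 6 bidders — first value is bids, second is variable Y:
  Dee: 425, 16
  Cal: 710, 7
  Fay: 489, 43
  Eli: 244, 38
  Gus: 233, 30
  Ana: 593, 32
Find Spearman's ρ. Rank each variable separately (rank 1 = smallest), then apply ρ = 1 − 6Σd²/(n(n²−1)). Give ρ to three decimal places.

Ranks of variable 1: 3, 6, 4, 2, 1, 5
Ranks of variable 2: 2, 1, 6, 5, 3, 4
d = r₁ − r₂: 1, 5, -2, -3, -2, 1
d²: 1, 25, 4, 9, 4, 1; Σd² = 44
ρ = 1 − 6·44/(6·35) = 1 − 264/210 = -0.257

-0.257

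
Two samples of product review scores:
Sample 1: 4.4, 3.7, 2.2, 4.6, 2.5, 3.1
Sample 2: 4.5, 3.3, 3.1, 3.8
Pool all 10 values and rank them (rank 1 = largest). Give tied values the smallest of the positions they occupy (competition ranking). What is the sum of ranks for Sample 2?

Sorted (descending): 4.6, 4.5, 4.4, 3.8, 3.7, 3.3, 3.1, 3.1, 2.5, 2.2
The 2 values of 3.1 occupy positions 7–8 → each gets rank 7.
Sample 2 values → pooled ranks: 4.5→2, 3.3→6, 3.1→7, 3.8→4
Rank sum = 2 + 6 + 7 + 4 = 19

19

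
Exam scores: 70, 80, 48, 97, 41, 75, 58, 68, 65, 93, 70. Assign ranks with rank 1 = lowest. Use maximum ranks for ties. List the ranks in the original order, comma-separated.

Sorted (ascending): 41, 48, 58, 65, 68, 70, 70, 75, 80, 93, 97
The 2 values of 70 occupy positions 6–7 → each gets rank 7.

7, 9, 2, 11, 1, 8, 3, 5, 4, 10, 7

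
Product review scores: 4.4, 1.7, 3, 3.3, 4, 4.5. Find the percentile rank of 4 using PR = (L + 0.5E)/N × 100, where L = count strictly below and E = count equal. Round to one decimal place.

N = 6.
Strictly below 4: 3. Equal to 4: 1.
PR = (3 + 0.5·1)/6 × 100 = 58.3

58.3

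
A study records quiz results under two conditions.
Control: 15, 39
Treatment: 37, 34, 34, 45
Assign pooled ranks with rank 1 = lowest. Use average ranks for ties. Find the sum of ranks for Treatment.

15

Sorted (ascending): 15, 34, 34, 37, 39, 45
The 2 values of 34 occupy positions 2–3 → average rank (2+3)/2 = 2.5.
Treatment values → pooled ranks: 37→4, 34→2.5, 34→2.5, 45→6
Rank sum = 4 + 2.5 + 2.5 + 6 = 15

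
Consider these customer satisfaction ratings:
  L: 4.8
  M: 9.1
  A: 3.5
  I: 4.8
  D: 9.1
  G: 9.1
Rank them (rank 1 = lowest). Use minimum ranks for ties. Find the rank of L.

2

Sorted (ascending): 3.5, 4.8, 4.8, 9.1, 9.1, 9.1
The 2 values of 4.8 occupy positions 2–3 → each gets rank 2.
The 3 values of 9.1 occupy positions 4–6 → each gets rank 4.
L has value 4.8 → rank 2.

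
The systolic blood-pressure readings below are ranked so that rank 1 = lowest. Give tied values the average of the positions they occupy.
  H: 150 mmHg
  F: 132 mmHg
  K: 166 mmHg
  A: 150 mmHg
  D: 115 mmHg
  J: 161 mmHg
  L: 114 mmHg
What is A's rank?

4.5

Sorted (ascending): 114, 115, 132, 150, 150, 161, 166
The 2 values of 150 occupy positions 4–5 → average rank (4+5)/2 = 4.5.
A has value 150 mmHg → rank 4.5.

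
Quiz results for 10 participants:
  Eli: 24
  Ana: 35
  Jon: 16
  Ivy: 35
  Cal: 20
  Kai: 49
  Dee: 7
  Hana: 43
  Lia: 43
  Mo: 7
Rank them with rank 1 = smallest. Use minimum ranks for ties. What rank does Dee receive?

1

Sorted (ascending): 7, 7, 16, 20, 24, 35, 35, 43, 43, 49
The 2 values of 7 occupy positions 1–2 → each gets rank 1.
The 2 values of 35 occupy positions 6–7 → each gets rank 6.
The 2 values of 43 occupy positions 8–9 → each gets rank 8.
Dee has value 7 → rank 1.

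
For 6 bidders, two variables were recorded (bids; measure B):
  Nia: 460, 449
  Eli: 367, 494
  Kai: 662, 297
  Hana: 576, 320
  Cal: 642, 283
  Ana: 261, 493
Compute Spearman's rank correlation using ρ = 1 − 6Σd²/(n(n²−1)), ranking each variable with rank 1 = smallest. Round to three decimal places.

-0.886

Ranks of variable 1: 3, 2, 6, 4, 5, 1
Ranks of variable 2: 4, 6, 2, 3, 1, 5
d = r₁ − r₂: -1, -4, 4, 1, 4, -4
d²: 1, 16, 16, 1, 16, 16; Σd² = 66
ρ = 1 − 6·66/(6·35) = 1 − 396/210 = -0.886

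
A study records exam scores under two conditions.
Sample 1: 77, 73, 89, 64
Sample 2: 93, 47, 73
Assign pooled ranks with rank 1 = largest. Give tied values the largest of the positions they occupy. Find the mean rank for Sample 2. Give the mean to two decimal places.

4.33

Sorted (descending): 93, 89, 77, 73, 73, 64, 47
The 2 values of 73 occupy positions 4–5 → each gets rank 5.
Sample 2 values → pooled ranks: 93→1, 47→7, 73→5
Mean rank = (1 + 7 + 5) / 3 = 4.33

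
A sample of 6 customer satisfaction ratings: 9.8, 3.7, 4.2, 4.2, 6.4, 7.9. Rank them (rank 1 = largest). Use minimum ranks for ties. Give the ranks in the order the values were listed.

Sorted (descending): 9.8, 7.9, 6.4, 4.2, 4.2, 3.7
The 2 values of 4.2 occupy positions 4–5 → each gets rank 4.

1, 6, 4, 4, 3, 2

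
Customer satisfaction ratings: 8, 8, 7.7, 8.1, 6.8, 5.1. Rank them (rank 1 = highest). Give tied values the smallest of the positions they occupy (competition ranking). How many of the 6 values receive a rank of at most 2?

Sorted (descending): 8.1, 8, 8, 7.7, 6.8, 5.1
The 2 values of 8 occupy positions 2–3 → each gets rank 2.
Ranks ≤ 2: {1, 2, 2} → 3 values.

3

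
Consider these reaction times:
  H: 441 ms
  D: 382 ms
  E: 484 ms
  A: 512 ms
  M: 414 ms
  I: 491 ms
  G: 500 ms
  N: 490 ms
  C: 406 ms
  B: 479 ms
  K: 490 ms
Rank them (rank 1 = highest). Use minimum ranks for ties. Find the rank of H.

Sorted (descending): 512, 500, 491, 490, 490, 484, 479, 441, 414, 406, 382
The 2 values of 490 occupy positions 4–5 → each gets rank 4.
H has value 441 ms → rank 8.

8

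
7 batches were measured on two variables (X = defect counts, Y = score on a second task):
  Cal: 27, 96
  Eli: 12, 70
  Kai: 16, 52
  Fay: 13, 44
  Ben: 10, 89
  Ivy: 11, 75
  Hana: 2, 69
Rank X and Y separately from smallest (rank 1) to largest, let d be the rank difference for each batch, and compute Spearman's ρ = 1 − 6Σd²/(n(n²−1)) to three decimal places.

Ranks of variable 1: 7, 4, 6, 5, 2, 3, 1
Ranks of variable 2: 7, 4, 2, 1, 6, 5, 3
d = r₁ − r₂: 0, 0, 4, 4, -4, -2, -2
d²: 0, 0, 16, 16, 16, 4, 4; Σd² = 56
ρ = 1 − 6·56/(7·48) = 1 − 336/336 = 0.000

0.000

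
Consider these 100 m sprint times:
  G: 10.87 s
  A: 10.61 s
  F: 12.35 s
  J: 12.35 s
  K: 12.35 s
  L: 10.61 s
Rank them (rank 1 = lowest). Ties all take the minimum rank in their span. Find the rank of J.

Sorted (ascending): 10.61, 10.61, 10.87, 12.35, 12.35, 12.35
The 2 values of 10.61 occupy positions 1–2 → each gets rank 1.
The 3 values of 12.35 occupy positions 4–6 → each gets rank 4.
J has value 12.35 s → rank 4.

4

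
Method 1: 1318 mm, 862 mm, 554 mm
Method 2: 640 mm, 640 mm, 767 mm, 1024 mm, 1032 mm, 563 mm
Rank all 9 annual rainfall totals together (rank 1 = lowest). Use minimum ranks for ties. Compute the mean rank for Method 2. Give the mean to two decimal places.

4.67

Sorted (ascending): 554, 563, 640, 640, 767, 862, 1024, 1032, 1318
The 2 values of 640 occupy positions 3–4 → each gets rank 3.
Method 2 values → pooled ranks: 640→3, 640→3, 767→5, 1024→7, 1032→8, 563→2
Mean rank = (3 + 3 + 5 + 7 + 8 + 2) / 6 = 4.67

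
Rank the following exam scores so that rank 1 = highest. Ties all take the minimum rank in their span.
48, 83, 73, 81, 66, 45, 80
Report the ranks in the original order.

6, 1, 4, 2, 5, 7, 3

Sorted (descending): 83, 81, 80, 73, 66, 48, 45
No ties — each value takes its position as its rank.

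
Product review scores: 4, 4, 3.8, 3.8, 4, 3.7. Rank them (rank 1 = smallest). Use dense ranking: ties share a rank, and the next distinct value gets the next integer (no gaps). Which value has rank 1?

Sorted (ascending): 3.7, 3.8, 3.8, 4, 4, 4
The 2 values of 3.8 share dense rank 2.
The 3 values of 4 share dense rank 3.
Remaining distinct values take the next consecutive integers.
Rank 1 → value 3.7.

3.7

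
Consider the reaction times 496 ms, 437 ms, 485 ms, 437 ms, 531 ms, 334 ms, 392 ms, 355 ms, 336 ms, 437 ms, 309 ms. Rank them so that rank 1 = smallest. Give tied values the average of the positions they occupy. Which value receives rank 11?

531

Sorted (ascending): 309, 334, 336, 355, 392, 437, 437, 437, 485, 496, 531
The 3 values of 437 occupy positions 6–8 → average rank 7.
Rank 11 → value 531.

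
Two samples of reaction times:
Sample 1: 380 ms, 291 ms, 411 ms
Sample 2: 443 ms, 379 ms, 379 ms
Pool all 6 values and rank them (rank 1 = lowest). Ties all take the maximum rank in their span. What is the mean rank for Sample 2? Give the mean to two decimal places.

4.00

Sorted (ascending): 291, 379, 379, 380, 411, 443
The 2 values of 379 occupy positions 2–3 → each gets rank 3.
Sample 2 values → pooled ranks: 443→6, 379→3, 379→3
Mean rank = (6 + 3 + 3) / 3 = 4.00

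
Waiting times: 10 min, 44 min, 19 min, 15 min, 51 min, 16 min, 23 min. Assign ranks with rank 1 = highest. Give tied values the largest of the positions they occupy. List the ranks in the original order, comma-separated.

Sorted (descending): 51, 44, 23, 19, 16, 15, 10
No ties — each value takes its position as its rank.

7, 2, 4, 6, 1, 5, 3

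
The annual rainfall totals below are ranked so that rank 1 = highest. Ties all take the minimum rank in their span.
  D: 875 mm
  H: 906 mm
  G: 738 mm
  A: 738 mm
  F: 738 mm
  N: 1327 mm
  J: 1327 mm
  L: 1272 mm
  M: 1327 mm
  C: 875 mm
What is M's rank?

Sorted (descending): 1327, 1327, 1327, 1272, 906, 875, 875, 738, 738, 738
The 3 values of 1327 occupy positions 1–3 → each gets rank 1.
The 2 values of 875 occupy positions 6–7 → each gets rank 6.
The 3 values of 738 occupy positions 8–10 → each gets rank 8.
M has value 1327 mm → rank 1.

1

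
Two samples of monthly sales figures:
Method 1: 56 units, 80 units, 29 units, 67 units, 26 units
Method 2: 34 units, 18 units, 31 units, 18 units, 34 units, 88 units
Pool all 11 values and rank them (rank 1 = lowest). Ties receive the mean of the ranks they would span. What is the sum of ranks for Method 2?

Sorted (ascending): 18, 18, 26, 29, 31, 34, 34, 56, 67, 80, 88
The 2 values of 18 occupy positions 1–2 → average rank (1+2)/2 = 1.5.
The 2 values of 34 occupy positions 6–7 → average rank (6+7)/2 = 6.5.
Method 2 values → pooled ranks: 34→6.5, 18→1.5, 31→5, 18→1.5, 34→6.5, 88→11
Rank sum = 6.5 + 1.5 + 5 + 1.5 + 6.5 + 11 = 32

32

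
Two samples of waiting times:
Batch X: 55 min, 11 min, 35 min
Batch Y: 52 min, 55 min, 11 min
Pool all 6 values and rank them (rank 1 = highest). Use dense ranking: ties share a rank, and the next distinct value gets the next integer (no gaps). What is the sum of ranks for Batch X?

Sorted (descending): 55, 55, 52, 35, 11, 11
The 2 values of 55 share dense rank 1.
The 2 values of 11 share dense rank 4.
Remaining distinct values take the next consecutive integers.
Batch X values → pooled ranks: 55→1, 11→4, 35→3
Rank sum = 1 + 4 + 3 = 8

8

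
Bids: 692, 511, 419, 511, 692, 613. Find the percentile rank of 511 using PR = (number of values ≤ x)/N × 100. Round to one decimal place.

N = 6.
Strictly below 511: 1. Equal to 511: 2.
PR = 3/6 × 100 = 50.0

50.0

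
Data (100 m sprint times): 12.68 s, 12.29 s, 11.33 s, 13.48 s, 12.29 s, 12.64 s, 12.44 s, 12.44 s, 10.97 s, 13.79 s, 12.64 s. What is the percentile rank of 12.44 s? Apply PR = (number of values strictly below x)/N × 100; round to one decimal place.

N = 11.
Strictly below 12.44: 4. Equal to 12.44: 2.
PR = 4/11 × 100 = 36.4

36.4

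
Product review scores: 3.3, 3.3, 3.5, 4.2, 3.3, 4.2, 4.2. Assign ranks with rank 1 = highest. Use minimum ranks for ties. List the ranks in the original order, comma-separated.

Sorted (descending): 4.2, 4.2, 4.2, 3.5, 3.3, 3.3, 3.3
The 3 values of 4.2 occupy positions 1–3 → each gets rank 1.
The 3 values of 3.3 occupy positions 5–7 → each gets rank 5.

5, 5, 4, 1, 5, 1, 1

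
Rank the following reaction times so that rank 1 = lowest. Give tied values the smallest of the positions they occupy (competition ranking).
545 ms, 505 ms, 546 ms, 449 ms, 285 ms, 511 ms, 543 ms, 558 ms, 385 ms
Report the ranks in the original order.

Sorted (ascending): 285, 385, 449, 505, 511, 543, 545, 546, 558
No ties — each value takes its position as its rank.

7, 4, 8, 3, 1, 5, 6, 9, 2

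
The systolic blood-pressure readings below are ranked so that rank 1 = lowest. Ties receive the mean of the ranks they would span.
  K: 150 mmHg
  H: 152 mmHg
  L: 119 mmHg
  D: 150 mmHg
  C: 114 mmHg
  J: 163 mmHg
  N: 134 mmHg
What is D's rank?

4.5

Sorted (ascending): 114, 119, 134, 150, 150, 152, 163
The 2 values of 150 occupy positions 4–5 → average rank (4+5)/2 = 4.5.
D has value 150 mmHg → rank 4.5.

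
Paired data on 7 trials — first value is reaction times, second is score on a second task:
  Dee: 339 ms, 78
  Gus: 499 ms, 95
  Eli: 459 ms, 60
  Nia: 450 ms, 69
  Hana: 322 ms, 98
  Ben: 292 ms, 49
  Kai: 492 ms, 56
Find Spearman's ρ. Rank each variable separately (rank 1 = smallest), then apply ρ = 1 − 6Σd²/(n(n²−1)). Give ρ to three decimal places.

Ranks of variable 1: 3, 7, 5, 4, 2, 1, 6
Ranks of variable 2: 5, 6, 3, 4, 7, 1, 2
d = r₁ − r₂: -2, 1, 2, 0, -5, 0, 4
d²: 4, 1, 4, 0, 25, 0, 16; Σd² = 50
ρ = 1 − 6·50/(7·48) = 1 − 300/336 = 0.107

0.107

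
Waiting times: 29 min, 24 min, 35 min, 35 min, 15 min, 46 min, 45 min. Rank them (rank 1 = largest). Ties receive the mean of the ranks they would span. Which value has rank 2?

45

Sorted (descending): 46, 45, 35, 35, 29, 24, 15
The 2 values of 35 occupy positions 3–4 → average rank (3+4)/2 = 3.5.
Rank 2 → value 45.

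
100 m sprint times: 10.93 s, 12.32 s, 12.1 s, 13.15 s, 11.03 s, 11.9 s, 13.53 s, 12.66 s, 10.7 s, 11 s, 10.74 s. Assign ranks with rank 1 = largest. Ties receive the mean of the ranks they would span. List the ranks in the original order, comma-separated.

Sorted (descending): 13.53, 13.15, 12.66, 12.32, 12.1, 11.9, 11.03, 11, 10.93, 10.74, 10.7
No ties — each value takes its position as its rank.

9, 4, 5, 2, 7, 6, 1, 3, 11, 8, 10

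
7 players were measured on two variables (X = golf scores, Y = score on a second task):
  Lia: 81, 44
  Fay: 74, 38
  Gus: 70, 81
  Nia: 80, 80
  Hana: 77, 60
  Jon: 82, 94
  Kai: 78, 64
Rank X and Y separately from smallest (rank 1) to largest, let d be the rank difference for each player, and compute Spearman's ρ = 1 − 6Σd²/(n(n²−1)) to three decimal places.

0.250

Ranks of variable 1: 6, 2, 1, 5, 3, 7, 4
Ranks of variable 2: 2, 1, 6, 5, 3, 7, 4
d = r₁ − r₂: 4, 1, -5, 0, 0, 0, 0
d²: 16, 1, 25, 0, 0, 0, 0; Σd² = 42
ρ = 1 − 6·42/(7·48) = 1 − 252/336 = 0.250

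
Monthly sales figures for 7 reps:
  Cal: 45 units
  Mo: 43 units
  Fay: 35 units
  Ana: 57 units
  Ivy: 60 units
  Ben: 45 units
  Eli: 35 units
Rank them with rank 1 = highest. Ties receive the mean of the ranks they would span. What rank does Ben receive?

3.5

Sorted (descending): 60, 57, 45, 45, 43, 35, 35
The 2 values of 45 occupy positions 3–4 → average rank (3+4)/2 = 3.5.
The 2 values of 35 occupy positions 6–7 → average rank (6+7)/2 = 6.5.
Ben has value 45 units → rank 3.5.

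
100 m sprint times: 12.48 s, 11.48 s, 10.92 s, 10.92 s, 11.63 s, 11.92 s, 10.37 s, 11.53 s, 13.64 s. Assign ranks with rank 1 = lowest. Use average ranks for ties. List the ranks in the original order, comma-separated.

Sorted (ascending): 10.37, 10.92, 10.92, 11.48, 11.53, 11.63, 11.92, 12.48, 13.64
The 2 values of 10.92 occupy positions 2–3 → average rank (2+3)/2 = 2.5.

8, 4, 2.5, 2.5, 6, 7, 1, 5, 9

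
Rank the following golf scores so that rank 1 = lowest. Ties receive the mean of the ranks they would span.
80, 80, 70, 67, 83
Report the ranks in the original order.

3.5, 3.5, 2, 1, 5

Sorted (ascending): 67, 70, 80, 80, 83
The 2 values of 80 occupy positions 3–4 → average rank (3+4)/2 = 3.5.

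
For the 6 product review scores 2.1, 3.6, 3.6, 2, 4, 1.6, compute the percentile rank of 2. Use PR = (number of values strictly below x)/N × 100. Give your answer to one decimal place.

N = 6.
Strictly below 2: 1. Equal to 2: 1.
PR = 1/6 × 100 = 16.7

16.7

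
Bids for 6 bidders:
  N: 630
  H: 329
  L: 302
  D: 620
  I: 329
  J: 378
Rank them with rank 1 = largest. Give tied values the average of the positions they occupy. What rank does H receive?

4.5

Sorted (descending): 630, 620, 378, 329, 329, 302
The 2 values of 329 occupy positions 4–5 → average rank (4+5)/2 = 4.5.
H has value 329 → rank 4.5.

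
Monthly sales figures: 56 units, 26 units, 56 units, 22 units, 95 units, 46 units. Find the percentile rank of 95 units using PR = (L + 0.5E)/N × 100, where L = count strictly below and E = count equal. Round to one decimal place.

N = 6.
Strictly below 95: 5. Equal to 95: 1.
PR = (5 + 0.5·1)/6 × 100 = 91.7

91.7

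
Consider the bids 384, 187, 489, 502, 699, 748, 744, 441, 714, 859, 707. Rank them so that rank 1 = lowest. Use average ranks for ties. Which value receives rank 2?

384

Sorted (ascending): 187, 384, 441, 489, 502, 699, 707, 714, 744, 748, 859
No ties — each value takes its position as its rank.
Rank 2 → value 384.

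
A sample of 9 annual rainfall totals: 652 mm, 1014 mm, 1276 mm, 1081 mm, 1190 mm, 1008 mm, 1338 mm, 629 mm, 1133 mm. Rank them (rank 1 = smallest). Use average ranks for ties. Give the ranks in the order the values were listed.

2, 4, 8, 5, 7, 3, 9, 1, 6

Sorted (ascending): 629, 652, 1008, 1014, 1081, 1133, 1190, 1276, 1338
No ties — each value takes its position as its rank.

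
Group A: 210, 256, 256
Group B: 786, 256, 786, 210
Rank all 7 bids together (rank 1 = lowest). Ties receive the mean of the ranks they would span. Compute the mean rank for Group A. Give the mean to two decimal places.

3.17

Sorted (ascending): 210, 210, 256, 256, 256, 786, 786
The 2 values of 210 occupy positions 1–2 → average rank (1+2)/2 = 1.5.
The 3 values of 256 occupy positions 3–5 → average rank 4.
The 2 values of 786 occupy positions 6–7 → average rank (6+7)/2 = 6.5.
Group A values → pooled ranks: 210→1.5, 256→4, 256→4
Mean rank = (1.5 + 4 + 4) / 3 = 3.17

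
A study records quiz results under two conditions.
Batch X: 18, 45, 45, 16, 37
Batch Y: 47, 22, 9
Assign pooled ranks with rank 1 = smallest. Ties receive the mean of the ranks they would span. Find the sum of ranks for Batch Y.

13

Sorted (ascending): 9, 16, 18, 22, 37, 45, 45, 47
The 2 values of 45 occupy positions 6–7 → average rank (6+7)/2 = 6.5.
Batch Y values → pooled ranks: 47→8, 22→4, 9→1
Rank sum = 8 + 4 + 1 = 13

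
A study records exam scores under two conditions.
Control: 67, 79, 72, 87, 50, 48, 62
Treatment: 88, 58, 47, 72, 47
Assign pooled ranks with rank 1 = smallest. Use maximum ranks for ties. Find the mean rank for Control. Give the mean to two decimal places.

7.14

Sorted (ascending): 47, 47, 48, 50, 58, 62, 67, 72, 72, 79, 87, 88
The 2 values of 47 occupy positions 1–2 → each gets rank 2.
The 2 values of 72 occupy positions 8–9 → each gets rank 9.
Control values → pooled ranks: 67→7, 79→10, 72→9, 87→11, 50→4, 48→3, 62→6
Mean rank = (7 + 10 + 9 + 11 + 4 + 3 + 6) / 7 = 7.14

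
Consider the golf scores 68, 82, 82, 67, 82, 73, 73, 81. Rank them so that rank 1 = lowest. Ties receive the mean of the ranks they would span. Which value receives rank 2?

Sorted (ascending): 67, 68, 73, 73, 81, 82, 82, 82
The 2 values of 73 occupy positions 3–4 → average rank (3+4)/2 = 3.5.
The 3 values of 82 occupy positions 6–8 → average rank 7.
Rank 2 → value 68.

68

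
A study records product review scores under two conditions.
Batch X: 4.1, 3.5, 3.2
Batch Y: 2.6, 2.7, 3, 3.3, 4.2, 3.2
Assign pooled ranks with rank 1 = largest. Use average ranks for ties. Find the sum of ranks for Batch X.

Sorted (descending): 4.2, 4.1, 3.5, 3.3, 3.2, 3.2, 3, 2.7, 2.6
The 2 values of 3.2 occupy positions 5–6 → average rank (5+6)/2 = 5.5.
Batch X values → pooled ranks: 4.1→2, 3.5→3, 3.2→5.5
Rank sum = 2 + 3 + 5.5 = 10.5

10.5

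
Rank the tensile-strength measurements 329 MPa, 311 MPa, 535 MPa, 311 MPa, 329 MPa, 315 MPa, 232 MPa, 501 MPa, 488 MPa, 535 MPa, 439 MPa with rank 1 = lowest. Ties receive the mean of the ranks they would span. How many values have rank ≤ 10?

9

Sorted (ascending): 232, 311, 311, 315, 329, 329, 439, 488, 501, 535, 535
The 2 values of 311 occupy positions 2–3 → average rank (2+3)/2 = 2.5.
The 2 values of 329 occupy positions 5–6 → average rank (5+6)/2 = 5.5.
The 2 values of 535 occupy positions 10–11 → average rank (10+11)/2 = 10.5.
Ranks ≤ 10: {1, 2.5, 2.5, 4, 5.5, 5.5, 7, 8, 9} → 9 values.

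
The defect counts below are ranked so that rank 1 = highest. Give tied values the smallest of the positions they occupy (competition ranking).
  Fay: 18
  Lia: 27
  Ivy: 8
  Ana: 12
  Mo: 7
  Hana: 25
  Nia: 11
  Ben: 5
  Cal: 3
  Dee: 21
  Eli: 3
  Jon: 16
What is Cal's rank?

11

Sorted (descending): 27, 25, 21, 18, 16, 12, 11, 8, 7, 5, 3, 3
The 2 values of 3 occupy positions 11–12 → each gets rank 11.
Cal has value 3 → rank 11.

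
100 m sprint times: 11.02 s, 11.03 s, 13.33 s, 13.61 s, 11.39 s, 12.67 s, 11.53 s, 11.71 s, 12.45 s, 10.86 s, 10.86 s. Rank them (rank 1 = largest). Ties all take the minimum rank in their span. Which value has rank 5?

11.71

Sorted (descending): 13.61, 13.33, 12.67, 12.45, 11.71, 11.53, 11.39, 11.03, 11.02, 10.86, 10.86
The 2 values of 10.86 occupy positions 10–11 → each gets rank 10.
Rank 5 → value 11.71.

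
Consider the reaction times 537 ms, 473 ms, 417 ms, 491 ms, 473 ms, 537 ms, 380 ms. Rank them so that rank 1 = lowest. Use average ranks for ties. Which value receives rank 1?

Sorted (ascending): 380, 417, 473, 473, 491, 537, 537
The 2 values of 473 occupy positions 3–4 → average rank (3+4)/2 = 3.5.
The 2 values of 537 occupy positions 6–7 → average rank (6+7)/2 = 6.5.
Rank 1 → value 380.

380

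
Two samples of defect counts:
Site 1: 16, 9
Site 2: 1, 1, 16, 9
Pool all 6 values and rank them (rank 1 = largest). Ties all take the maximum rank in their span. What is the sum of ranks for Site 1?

6

Sorted (descending): 16, 16, 9, 9, 1, 1
The 2 values of 16 occupy positions 1–2 → each gets rank 2.
The 2 values of 9 occupy positions 3–4 → each gets rank 4.
The 2 values of 1 occupy positions 5–6 → each gets rank 6.
Site 1 values → pooled ranks: 16→2, 9→4
Rank sum = 2 + 4 = 6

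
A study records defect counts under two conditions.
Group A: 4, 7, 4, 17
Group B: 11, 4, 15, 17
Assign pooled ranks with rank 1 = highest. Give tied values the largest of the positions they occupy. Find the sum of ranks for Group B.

Sorted (descending): 17, 17, 15, 11, 7, 4, 4, 4
The 2 values of 17 occupy positions 1–2 → each gets rank 2.
The 3 values of 4 occupy positions 6–8 → each gets rank 8.
Group B values → pooled ranks: 11→4, 4→8, 15→3, 17→2
Rank sum = 4 + 8 + 3 + 2 = 17

17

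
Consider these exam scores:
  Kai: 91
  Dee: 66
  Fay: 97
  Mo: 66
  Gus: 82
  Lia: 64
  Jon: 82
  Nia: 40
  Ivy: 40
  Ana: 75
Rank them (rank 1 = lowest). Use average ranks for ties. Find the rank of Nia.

1.5

Sorted (ascending): 40, 40, 64, 66, 66, 75, 82, 82, 91, 97
The 2 values of 40 occupy positions 1–2 → average rank (1+2)/2 = 1.5.
The 2 values of 66 occupy positions 4–5 → average rank (4+5)/2 = 4.5.
The 2 values of 82 occupy positions 7–8 → average rank (7+8)/2 = 7.5.
Nia has value 40 → rank 1.5.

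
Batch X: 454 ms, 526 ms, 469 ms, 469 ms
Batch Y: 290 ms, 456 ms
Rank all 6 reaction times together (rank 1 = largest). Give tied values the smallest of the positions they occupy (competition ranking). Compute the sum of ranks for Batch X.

Sorted (descending): 526, 469, 469, 456, 454, 290
The 2 values of 469 occupy positions 2–3 → each gets rank 2.
Batch X values → pooled ranks: 454→5, 526→1, 469→2, 469→2
Rank sum = 5 + 1 + 2 + 2 = 10

10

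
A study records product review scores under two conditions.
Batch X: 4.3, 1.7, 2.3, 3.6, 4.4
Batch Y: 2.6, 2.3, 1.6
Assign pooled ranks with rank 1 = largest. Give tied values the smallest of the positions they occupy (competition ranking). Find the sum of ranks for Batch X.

Sorted (descending): 4.4, 4.3, 3.6, 2.6, 2.3, 2.3, 1.7, 1.6
The 2 values of 2.3 occupy positions 5–6 → each gets rank 5.
Batch X values → pooled ranks: 4.3→2, 1.7→7, 2.3→5, 3.6→3, 4.4→1
Rank sum = 2 + 7 + 5 + 3 + 1 = 18

18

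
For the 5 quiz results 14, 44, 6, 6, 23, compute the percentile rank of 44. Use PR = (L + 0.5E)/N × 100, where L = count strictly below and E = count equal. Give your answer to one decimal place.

N = 5.
Strictly below 44: 4. Equal to 44: 1.
PR = (4 + 0.5·1)/5 × 100 = 90.0

90.0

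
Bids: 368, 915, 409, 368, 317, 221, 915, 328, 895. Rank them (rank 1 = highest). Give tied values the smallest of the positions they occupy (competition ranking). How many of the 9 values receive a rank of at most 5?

6

Sorted (descending): 915, 915, 895, 409, 368, 368, 328, 317, 221
The 2 values of 915 occupy positions 1–2 → each gets rank 1.
The 2 values of 368 occupy positions 5–6 → each gets rank 5.
Ranks ≤ 5: {1, 1, 3, 4, 5, 5} → 6 values.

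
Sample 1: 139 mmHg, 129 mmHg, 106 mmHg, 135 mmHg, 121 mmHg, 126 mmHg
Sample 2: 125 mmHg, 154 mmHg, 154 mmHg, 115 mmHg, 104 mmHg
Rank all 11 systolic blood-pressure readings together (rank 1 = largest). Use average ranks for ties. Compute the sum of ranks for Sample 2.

30

Sorted (descending): 154, 154, 139, 135, 129, 126, 125, 121, 115, 106, 104
The 2 values of 154 occupy positions 1–2 → average rank (1+2)/2 = 1.5.
Sample 2 values → pooled ranks: 125→7, 154→1.5, 154→1.5, 115→9, 104→11
Rank sum = 7 + 1.5 + 1.5 + 9 + 11 = 30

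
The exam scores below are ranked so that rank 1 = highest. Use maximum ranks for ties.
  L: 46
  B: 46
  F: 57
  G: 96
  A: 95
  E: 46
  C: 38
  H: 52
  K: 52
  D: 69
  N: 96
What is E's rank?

Sorted (descending): 96, 96, 95, 69, 57, 52, 52, 46, 46, 46, 38
The 2 values of 96 occupy positions 1–2 → each gets rank 2.
The 2 values of 52 occupy positions 6–7 → each gets rank 7.
The 3 values of 46 occupy positions 8–10 → each gets rank 10.
E has value 46 → rank 10.

10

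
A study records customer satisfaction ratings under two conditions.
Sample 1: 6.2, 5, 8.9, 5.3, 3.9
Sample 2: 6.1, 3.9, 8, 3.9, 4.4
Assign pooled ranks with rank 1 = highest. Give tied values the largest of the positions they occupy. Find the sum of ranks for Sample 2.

33

Sorted (descending): 8.9, 8, 6.2, 6.1, 5.3, 5, 4.4, 3.9, 3.9, 3.9
The 3 values of 3.9 occupy positions 8–10 → each gets rank 10.
Sample 2 values → pooled ranks: 6.1→4, 3.9→10, 8→2, 3.9→10, 4.4→7
Rank sum = 4 + 10 + 2 + 10 + 7 = 33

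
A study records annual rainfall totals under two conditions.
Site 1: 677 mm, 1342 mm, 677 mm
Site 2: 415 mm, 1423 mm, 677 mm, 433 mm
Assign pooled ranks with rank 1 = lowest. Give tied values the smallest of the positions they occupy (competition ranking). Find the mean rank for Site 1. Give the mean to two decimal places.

Sorted (ascending): 415, 433, 677, 677, 677, 1342, 1423
The 3 values of 677 occupy positions 3–5 → each gets rank 3.
Site 1 values → pooled ranks: 677→3, 1342→6, 677→3
Mean rank = (3 + 6 + 3) / 3 = 4.00

4.00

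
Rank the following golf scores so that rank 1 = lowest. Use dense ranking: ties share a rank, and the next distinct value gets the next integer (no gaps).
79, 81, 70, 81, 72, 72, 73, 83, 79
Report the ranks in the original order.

4, 5, 1, 5, 2, 2, 3, 6, 4

Sorted (ascending): 70, 72, 72, 73, 79, 79, 81, 81, 83
The 2 values of 72 share dense rank 2.
The 2 values of 79 share dense rank 4.
The 2 values of 81 share dense rank 5.
Remaining distinct values take the next consecutive integers.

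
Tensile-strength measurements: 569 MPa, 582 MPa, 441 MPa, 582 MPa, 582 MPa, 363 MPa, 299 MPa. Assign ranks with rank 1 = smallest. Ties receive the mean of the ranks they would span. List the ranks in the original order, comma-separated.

4, 6, 3, 6, 6, 2, 1

Sorted (ascending): 299, 363, 441, 569, 582, 582, 582
The 3 values of 582 occupy positions 5–7 → average rank 6.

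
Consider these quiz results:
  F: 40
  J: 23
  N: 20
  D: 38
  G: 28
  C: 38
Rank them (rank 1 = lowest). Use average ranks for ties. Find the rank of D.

4.5

Sorted (ascending): 20, 23, 28, 38, 38, 40
The 2 values of 38 occupy positions 4–5 → average rank (4+5)/2 = 4.5.
D has value 38 → rank 4.5.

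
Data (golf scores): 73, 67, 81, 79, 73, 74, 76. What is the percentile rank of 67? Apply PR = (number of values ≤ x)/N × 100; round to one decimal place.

14.3

N = 7.
Strictly below 67: 0. Equal to 67: 1.
PR = 1/7 × 100 = 14.3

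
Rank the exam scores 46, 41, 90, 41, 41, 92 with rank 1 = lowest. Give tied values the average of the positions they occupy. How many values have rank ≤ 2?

Sorted (ascending): 41, 41, 41, 46, 90, 92
The 3 values of 41 occupy positions 1–3 → average rank 2.
Ranks ≤ 2: {2, 2, 2} → 3 values.

3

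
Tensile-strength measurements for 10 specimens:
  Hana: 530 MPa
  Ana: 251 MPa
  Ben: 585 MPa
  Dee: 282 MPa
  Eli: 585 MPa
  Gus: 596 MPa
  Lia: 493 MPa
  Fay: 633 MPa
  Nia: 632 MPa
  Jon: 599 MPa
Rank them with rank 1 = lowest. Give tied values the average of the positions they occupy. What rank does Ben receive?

5.5

Sorted (ascending): 251, 282, 493, 530, 585, 585, 596, 599, 632, 633
The 2 values of 585 occupy positions 5–6 → average rank (5+6)/2 = 5.5.
Ben has value 585 MPa → rank 5.5.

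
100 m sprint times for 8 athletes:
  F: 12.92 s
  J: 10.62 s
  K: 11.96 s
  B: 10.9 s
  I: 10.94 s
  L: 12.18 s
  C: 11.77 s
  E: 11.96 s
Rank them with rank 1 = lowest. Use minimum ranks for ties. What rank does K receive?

Sorted (ascending): 10.62, 10.9, 10.94, 11.77, 11.96, 11.96, 12.18, 12.92
The 2 values of 11.96 occupy positions 5–6 → each gets rank 5.
K has value 11.96 s → rank 5.

5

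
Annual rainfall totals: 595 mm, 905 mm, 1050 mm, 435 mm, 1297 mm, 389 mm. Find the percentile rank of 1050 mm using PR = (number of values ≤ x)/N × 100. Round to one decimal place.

N = 6.
Strictly below 1050: 4. Equal to 1050: 1.
PR = 5/6 × 100 = 83.3

83.3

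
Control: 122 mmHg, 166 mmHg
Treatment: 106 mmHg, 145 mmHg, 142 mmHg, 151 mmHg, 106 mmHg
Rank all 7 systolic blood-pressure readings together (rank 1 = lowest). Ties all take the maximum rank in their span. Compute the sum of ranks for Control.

Sorted (ascending): 106, 106, 122, 142, 145, 151, 166
The 2 values of 106 occupy positions 1–2 → each gets rank 2.
Control values → pooled ranks: 122→3, 166→7
Rank sum = 3 + 7 = 10

10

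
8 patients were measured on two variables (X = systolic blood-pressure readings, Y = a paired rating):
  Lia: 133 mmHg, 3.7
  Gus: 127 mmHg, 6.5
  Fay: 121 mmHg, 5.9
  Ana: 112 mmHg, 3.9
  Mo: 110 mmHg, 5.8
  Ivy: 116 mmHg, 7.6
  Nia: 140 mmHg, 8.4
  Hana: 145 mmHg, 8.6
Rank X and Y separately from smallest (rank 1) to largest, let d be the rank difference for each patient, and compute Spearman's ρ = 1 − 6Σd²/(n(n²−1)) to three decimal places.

Ranks of variable 1: 6, 5, 4, 2, 1, 3, 7, 8
Ranks of variable 2: 1, 5, 4, 2, 3, 6, 7, 8
d = r₁ − r₂: 5, 0, 0, 0, -2, -3, 0, 0
d²: 25, 0, 0, 0, 4, 9, 0, 0; Σd² = 38
ρ = 1 − 6·38/(8·63) = 1 − 228/504 = 0.548

0.548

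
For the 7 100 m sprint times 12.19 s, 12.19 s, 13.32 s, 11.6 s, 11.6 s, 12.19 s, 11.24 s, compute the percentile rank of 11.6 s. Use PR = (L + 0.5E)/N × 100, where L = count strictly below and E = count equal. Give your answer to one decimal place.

N = 7.
Strictly below 11.6: 1. Equal to 11.6: 2.
PR = (1 + 0.5·2)/7 × 100 = 28.6

28.6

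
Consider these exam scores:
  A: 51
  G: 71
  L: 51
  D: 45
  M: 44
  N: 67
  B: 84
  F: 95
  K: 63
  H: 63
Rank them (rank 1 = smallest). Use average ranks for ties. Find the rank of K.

Sorted (ascending): 44, 45, 51, 51, 63, 63, 67, 71, 84, 95
The 2 values of 51 occupy positions 3–4 → average rank (3+4)/2 = 3.5.
The 2 values of 63 occupy positions 5–6 → average rank (5+6)/2 = 5.5.
K has value 63 → rank 5.5.

5.5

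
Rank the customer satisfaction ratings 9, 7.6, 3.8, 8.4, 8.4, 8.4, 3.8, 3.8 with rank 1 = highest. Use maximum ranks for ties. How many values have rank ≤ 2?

1

Sorted (descending): 9, 8.4, 8.4, 8.4, 7.6, 3.8, 3.8, 3.8
The 3 values of 8.4 occupy positions 2–4 → each gets rank 4.
The 3 values of 3.8 occupy positions 6–8 → each gets rank 8.
Ranks ≤ 2: {1} → 1 value.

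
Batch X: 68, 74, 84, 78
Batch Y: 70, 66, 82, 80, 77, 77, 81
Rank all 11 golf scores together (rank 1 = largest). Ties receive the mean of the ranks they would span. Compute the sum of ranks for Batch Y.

42

Sorted (descending): 84, 82, 81, 80, 78, 77, 77, 74, 70, 68, 66
The 2 values of 77 occupy positions 6–7 → average rank (6+7)/2 = 6.5.
Batch Y values → pooled ranks: 70→9, 66→11, 82→2, 80→4, 77→6.5, 77→6.5, 81→3
Rank sum = 9 + 11 + 2 + 4 + 6.5 + 6.5 + 3 = 42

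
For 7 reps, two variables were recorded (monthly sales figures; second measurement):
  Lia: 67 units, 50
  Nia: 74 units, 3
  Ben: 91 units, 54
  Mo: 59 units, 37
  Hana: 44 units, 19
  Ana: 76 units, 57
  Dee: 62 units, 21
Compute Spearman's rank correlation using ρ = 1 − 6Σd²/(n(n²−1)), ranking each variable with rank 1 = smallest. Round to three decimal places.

0.571

Ranks of variable 1: 4, 5, 7, 2, 1, 6, 3
Ranks of variable 2: 5, 1, 6, 4, 2, 7, 3
d = r₁ − r₂: -1, 4, 1, -2, -1, -1, 0
d²: 1, 16, 1, 4, 1, 1, 0; Σd² = 24
ρ = 1 − 6·24/(7·48) = 1 − 144/336 = 0.571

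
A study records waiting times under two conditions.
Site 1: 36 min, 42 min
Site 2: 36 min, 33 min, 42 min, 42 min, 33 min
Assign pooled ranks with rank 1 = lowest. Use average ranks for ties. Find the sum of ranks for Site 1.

9.5

Sorted (ascending): 33, 33, 36, 36, 42, 42, 42
The 2 values of 33 occupy positions 1–2 → average rank (1+2)/2 = 1.5.
The 2 values of 36 occupy positions 3–4 → average rank (3+4)/2 = 3.5.
The 3 values of 42 occupy positions 5–7 → average rank 6.
Site 1 values → pooled ranks: 36→3.5, 42→6
Rank sum = 3.5 + 6 = 9.5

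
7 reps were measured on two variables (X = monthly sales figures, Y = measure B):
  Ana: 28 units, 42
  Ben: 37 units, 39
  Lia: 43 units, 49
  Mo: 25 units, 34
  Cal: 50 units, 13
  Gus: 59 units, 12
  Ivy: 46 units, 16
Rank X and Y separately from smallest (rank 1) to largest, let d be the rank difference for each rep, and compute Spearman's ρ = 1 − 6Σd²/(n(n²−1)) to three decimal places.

-0.679

Ranks of variable 1: 2, 3, 4, 1, 6, 7, 5
Ranks of variable 2: 6, 5, 7, 4, 2, 1, 3
d = r₁ − r₂: -4, -2, -3, -3, 4, 6, 2
d²: 16, 4, 9, 9, 16, 36, 4; Σd² = 94
ρ = 1 − 6·94/(7·48) = 1 − 564/336 = -0.679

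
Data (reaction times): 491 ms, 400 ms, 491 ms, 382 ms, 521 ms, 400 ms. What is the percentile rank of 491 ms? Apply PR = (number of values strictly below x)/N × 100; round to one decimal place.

50.0

N = 6.
Strictly below 491: 3. Equal to 491: 2.
PR = 3/6 × 100 = 50.0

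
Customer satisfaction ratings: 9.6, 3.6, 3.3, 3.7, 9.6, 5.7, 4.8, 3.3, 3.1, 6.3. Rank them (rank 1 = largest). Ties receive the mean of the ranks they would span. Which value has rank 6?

3.7

Sorted (descending): 9.6, 9.6, 6.3, 5.7, 4.8, 3.7, 3.6, 3.3, 3.3, 3.1
The 2 values of 9.6 occupy positions 1–2 → average rank (1+2)/2 = 1.5.
The 2 values of 3.3 occupy positions 8–9 → average rank (8+9)/2 = 8.5.
Rank 6 → value 3.7.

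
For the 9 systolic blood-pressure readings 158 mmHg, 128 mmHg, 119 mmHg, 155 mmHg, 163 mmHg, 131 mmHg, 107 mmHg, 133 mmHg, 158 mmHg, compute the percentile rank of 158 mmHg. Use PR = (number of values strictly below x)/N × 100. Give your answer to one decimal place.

N = 9.
Strictly below 158: 6. Equal to 158: 2.
PR = 6/9 × 100 = 66.7

66.7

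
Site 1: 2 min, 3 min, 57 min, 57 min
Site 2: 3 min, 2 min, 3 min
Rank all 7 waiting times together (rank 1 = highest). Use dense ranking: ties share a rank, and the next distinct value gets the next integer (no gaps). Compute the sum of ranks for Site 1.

7

Sorted (descending): 57, 57, 3, 3, 3, 2, 2
The 2 values of 57 share dense rank 1.
The 3 values of 3 share dense rank 2.
The 2 values of 2 share dense rank 3.
Site 1 values → pooled ranks: 2→3, 3→2, 57→1, 57→1
Rank sum = 3 + 2 + 1 + 1 = 7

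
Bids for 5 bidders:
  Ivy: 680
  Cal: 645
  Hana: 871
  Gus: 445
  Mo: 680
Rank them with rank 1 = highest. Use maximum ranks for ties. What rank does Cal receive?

4

Sorted (descending): 871, 680, 680, 645, 445
The 2 values of 680 occupy positions 2–3 → each gets rank 3.
Cal has value 645 → rank 4.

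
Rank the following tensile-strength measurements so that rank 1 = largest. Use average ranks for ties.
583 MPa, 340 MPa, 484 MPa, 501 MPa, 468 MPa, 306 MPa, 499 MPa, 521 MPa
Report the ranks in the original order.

1, 7, 5, 3, 6, 8, 4, 2

Sorted (descending): 583, 521, 501, 499, 484, 468, 340, 306
No ties — each value takes its position as its rank.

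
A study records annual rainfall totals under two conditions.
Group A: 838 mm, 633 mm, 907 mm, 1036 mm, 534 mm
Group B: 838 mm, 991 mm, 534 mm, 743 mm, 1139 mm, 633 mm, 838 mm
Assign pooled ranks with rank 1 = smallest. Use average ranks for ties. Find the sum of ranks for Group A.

Sorted (ascending): 534, 534, 633, 633, 743, 838, 838, 838, 907, 991, 1036, 1139
The 2 values of 534 occupy positions 1–2 → average rank (1+2)/2 = 1.5.
The 2 values of 633 occupy positions 3–4 → average rank (3+4)/2 = 3.5.
The 3 values of 838 occupy positions 6–8 → average rank 7.
Group A values → pooled ranks: 838→7, 633→3.5, 907→9, 1036→11, 534→1.5
Rank sum = 7 + 3.5 + 9 + 11 + 1.5 = 32

32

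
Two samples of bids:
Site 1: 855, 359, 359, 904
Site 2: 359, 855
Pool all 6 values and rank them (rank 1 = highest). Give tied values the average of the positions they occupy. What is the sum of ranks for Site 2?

7.5

Sorted (descending): 904, 855, 855, 359, 359, 359
The 2 values of 855 occupy positions 2–3 → average rank (2+3)/2 = 2.5.
The 3 values of 359 occupy positions 4–6 → average rank 5.
Site 2 values → pooled ranks: 359→5, 855→2.5
Rank sum = 5 + 2.5 = 7.5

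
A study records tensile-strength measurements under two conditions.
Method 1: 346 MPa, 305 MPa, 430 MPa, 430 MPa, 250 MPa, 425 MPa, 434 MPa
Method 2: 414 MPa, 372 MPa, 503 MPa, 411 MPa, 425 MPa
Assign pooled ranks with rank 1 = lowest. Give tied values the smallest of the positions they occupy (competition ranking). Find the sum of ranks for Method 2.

Sorted (ascending): 250, 305, 346, 372, 411, 414, 425, 425, 430, 430, 434, 503
The 2 values of 425 occupy positions 7–8 → each gets rank 7.
The 2 values of 430 occupy positions 9–10 → each gets rank 9.
Method 2 values → pooled ranks: 414→6, 372→4, 503→12, 411→5, 425→7
Rank sum = 6 + 4 + 12 + 5 + 7 = 34

34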